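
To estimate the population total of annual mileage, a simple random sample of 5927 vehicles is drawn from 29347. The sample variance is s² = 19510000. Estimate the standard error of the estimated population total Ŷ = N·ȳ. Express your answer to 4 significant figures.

Var(Ŷ) = N²·Var(ȳ) = N²·(1 − n/N)·s²/n.
f = 5927/29347 = 0.20196272; Var(ȳ) = 0.79803728·19510000/5927 = 2626.912.
Var(Ŷ) = 29347² · 2626.912 = 2.2624185 × 10^12.
SE(Ŷ) = √(2.2624185 × 10^12) = 1.504 × 10^6.

1.504 × 10^6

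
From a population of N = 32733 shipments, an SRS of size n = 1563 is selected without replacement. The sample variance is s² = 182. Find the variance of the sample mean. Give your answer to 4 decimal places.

0.1109

Under SRS without replacement, Var(ȳ) = (1 − f)·s²/n with f = n/N = 1563/32733 = 0.04774998.
Var(ȳ) = (1 − 0.04774998)·182/1563 = 0.95225002·0.11644274 = 0.1108826.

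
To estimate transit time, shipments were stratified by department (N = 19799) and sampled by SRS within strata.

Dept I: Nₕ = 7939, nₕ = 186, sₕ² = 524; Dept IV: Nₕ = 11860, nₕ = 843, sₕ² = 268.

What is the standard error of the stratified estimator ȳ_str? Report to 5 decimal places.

Var(ȳ_str) = Σₕ Wₕ²(1 − fₕ)sₕ²/nₕ with Wₕ = Nₕ/N, N = 19799.
Dept I: Wₕ = 0.40097985; term = 0.40097985²·(1 − 0.02342864)·524/186 = 0.44235141.
Dept IV: Wₕ = 0.59902015; term = 0.59902015²·(1 − 0.07107926)·268/843 = 0.10596654.
Sum = 0.54831795.
SE = √(0.54831795) = 0.74048.

0.74048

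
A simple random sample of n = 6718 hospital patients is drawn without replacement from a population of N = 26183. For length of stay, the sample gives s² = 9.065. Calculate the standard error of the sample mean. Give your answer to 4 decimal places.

Under SRS without replacement, Var(ȳ) = (1 − f)·s²/n with f = n/N = 6718/26183 = 0.25657870.
Var(ȳ) = (1 − 0.25657870)·9.065/6718 = 0.74342130·0.0013493599 = 0.0010031429.
SE(ȳ) = √(0.0010031429) = 0.0317.

0.0317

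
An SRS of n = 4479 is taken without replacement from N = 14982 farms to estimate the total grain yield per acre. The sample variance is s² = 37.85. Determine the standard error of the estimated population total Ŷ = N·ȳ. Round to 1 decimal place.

1153.1

Var(Ŷ) = N²·Var(ȳ) = N²·(1 − n/N)·s²/n.
f = 4479/14982 = 0.29895875; Var(ȳ) = 0.70104125·37.85/4479 = 0.005924182.
Var(Ŷ) = 14982² · 0.005924182 = 1.3297438 × 10^6.
SE(Ŷ) = √(1.3297438 × 10^6) = 1153.1.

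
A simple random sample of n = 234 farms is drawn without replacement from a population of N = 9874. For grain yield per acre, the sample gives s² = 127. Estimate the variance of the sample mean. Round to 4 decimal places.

Under SRS without replacement, Var(ȳ) = (1 − f)·s²/n with f = n/N = 234/9874 = 0.02369860.
Var(ȳ) = (1 − 0.02369860)·127/234 = 0.97630140·0.54273504 = 0.52987298.

0.5299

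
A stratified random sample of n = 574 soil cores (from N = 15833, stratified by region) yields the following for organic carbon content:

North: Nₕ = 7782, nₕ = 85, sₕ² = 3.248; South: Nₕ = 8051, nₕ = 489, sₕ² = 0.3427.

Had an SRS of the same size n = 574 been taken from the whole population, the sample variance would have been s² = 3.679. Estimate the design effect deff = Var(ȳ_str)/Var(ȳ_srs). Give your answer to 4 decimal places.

1.5056

Var(ȳ_str) = Σ Wₕ²(1−fₕ)sₕ²/nₕ with Wₕ = Nₕ/15833:
  North: (7782/15833)²·(1−85/7782)·3.248/85 = 0.009130265
  South: (8051/15833)²·(1−489/8051)·0.3427/489 = 1.7020226 × 10^-4
  → Var(ȳ_str) = 0.0093004673.
Var(ȳ_srs) = (1 − 574/15833)·3.679/574 = 0.0061770449.
deff = 0.0093004673 / 0.0061770449 = 1.5056.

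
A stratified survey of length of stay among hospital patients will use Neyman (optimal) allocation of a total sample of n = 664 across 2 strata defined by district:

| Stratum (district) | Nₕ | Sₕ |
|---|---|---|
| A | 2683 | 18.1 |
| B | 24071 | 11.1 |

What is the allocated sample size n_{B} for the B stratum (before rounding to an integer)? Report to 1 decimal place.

561.9

Neyman allocation: nₕ = n·NₕSₕ / Σⱼ NⱼSⱼ.
Σ NⱼSⱼ = 2683·18.1 + 24071·11.1 = 315750.4.
n_{B} = 664·24071·11.1 / 315750.4 = 561.9.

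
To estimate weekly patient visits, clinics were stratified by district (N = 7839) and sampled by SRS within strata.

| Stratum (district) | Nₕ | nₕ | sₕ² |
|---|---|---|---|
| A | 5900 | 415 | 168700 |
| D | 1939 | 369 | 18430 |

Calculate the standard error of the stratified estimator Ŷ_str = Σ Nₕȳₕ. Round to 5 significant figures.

Var(Ŷ_str) = Σₕ Nₕ²(1 − fₕ)sₕ²/nₕ.
A: 5900²·(1 − 415/5900)·168700/415 = 1.3155145 × 10^10.
D: 1939²·(1 − 369/1939)·18430/369 = 1.520465 × 10^8.
Sum = 1.3307192 × 10^10.
SE = √(1.3307192 × 10^10) = 115360.

115360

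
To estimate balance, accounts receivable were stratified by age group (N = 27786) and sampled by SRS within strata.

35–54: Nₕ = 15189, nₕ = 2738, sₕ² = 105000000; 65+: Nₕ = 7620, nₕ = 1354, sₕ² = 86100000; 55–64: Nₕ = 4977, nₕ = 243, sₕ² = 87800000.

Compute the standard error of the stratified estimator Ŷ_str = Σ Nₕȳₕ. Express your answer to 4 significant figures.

4.336 × 10^6

Var(Ŷ_str) = Σₕ Nₕ²(1 − fₕ)sₕ²/nₕ.
35–54: 15189²·(1 − 2738/15189)·105000000/2738 = 7.2525256 × 10^12.
65+: 7620²·(1 − 1354/7620)·86100000/1354 = 3.0361963 × 10^12.
55–64: 4977²·(1 − 243/4977)·87800000/243 = 8.5130295 × 10^12.
Sum = 1.8801751 × 10^13.
SE = √(1.8801751 × 10^13) = 4.336 × 10^6.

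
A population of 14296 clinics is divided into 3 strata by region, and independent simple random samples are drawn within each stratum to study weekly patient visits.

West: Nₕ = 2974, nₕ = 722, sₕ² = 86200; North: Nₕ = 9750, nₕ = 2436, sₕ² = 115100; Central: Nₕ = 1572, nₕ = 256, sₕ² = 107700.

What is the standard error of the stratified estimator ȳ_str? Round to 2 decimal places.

Var(ȳ_str) = Σₕ Wₕ²(1 − fₕ)sₕ²/nₕ with Wₕ = Nₕ/N, N = 14296.
West: Wₕ = 0.20803022; term = 0.20803022²·(1 − 0.24277068)·86200/722 = 3.9124639.
North: Wₕ = 0.68200895; term = 0.68200895²·(1 − 0.24984615)·115100/2436 = 16.486502.
Central: Wₕ = 0.10996083; term = 0.10996083²·(1 − 0.16284987)·107700/256 = 4.2584847.
Sum = 24.657451.
SE = √(24.657451) = 4.97.

4.97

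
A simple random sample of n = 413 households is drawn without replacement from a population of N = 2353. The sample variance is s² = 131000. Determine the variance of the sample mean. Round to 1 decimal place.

Under SRS without replacement, Var(ȳ) = (1 − f)·s²/n with f = n/N = 413/2353 = 0.17552061.
Var(ȳ) = (1 − 0.17552061)·131000/413 = 0.82447939·317.19128 = 261.51768.

261.5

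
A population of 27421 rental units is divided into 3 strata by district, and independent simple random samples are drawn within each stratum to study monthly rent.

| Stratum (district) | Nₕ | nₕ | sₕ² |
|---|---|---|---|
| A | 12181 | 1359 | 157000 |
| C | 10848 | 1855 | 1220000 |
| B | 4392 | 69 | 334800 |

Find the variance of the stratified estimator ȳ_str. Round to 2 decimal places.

Var(ȳ_str) = Σₕ Wₕ²(1 − fₕ)sₕ²/nₕ with Wₕ = Nₕ/N, N = 27421.
A: Wₕ = 0.44422158; term = 0.44422158²·(1 − 0.11156719)·157000/1359 = 20.253687.
C: Wₕ = 0.39560920; term = 0.39560920²·(1 − 0.17099926)·1220000/1855 = 85.330366.
B: Wₕ = 0.16016921; term = 0.16016921²·(1 − 0.01571038)·334800/69 = 122.52292.
Sum = 228.10697.

228.11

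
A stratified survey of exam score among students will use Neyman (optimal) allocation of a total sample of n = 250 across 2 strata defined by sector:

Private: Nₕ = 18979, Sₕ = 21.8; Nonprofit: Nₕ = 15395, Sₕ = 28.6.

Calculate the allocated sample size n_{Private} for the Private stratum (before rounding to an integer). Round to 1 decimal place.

121.1

Neyman allocation: nₕ = n·NₕSₕ / Σⱼ NⱼSⱼ.
Σ NⱼSⱼ = 18979·21.8 + 15395·28.6 = 854039.2.
n_{Private} = 250·18979·21.8 / 854039.2 = 121.1.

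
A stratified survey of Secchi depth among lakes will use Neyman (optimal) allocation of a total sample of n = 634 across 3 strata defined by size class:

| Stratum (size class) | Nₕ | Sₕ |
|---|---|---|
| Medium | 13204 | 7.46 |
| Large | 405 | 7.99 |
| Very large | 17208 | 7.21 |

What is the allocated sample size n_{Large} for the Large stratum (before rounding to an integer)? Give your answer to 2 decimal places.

9.09

Neyman allocation: nₕ = n·NₕSₕ / Σⱼ NⱼSⱼ.
Σ NⱼSⱼ = 13204·7.46 + 405·7.99 + 17208·7.21 = 225807.47.
n_{Large} = 634·405·7.99 / 225807.47 = 9.09.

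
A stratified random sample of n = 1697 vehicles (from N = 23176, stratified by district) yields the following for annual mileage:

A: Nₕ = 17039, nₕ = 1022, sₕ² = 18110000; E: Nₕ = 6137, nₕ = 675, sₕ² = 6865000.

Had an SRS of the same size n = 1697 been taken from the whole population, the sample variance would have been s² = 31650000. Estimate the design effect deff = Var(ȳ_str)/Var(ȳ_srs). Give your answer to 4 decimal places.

Var(ȳ_str) = Σ Wₕ²(1−fₕ)sₕ²/nₕ with Wₕ = Nₕ/23176:
  A: (17039/23176)²·(1−1022/17039)·18110000/1022 = 9003.5933
  E: (6137/23176)²·(1−675/6137)·6865000/675 = 634.69872
  → Var(ȳ_str) = 9638.292.
Var(ȳ_srs) = (1 − 1697/23176)·31650000/1697 = 17284.923.
deff = 9638.292 / 17284.923 = 0.5576.

0.5576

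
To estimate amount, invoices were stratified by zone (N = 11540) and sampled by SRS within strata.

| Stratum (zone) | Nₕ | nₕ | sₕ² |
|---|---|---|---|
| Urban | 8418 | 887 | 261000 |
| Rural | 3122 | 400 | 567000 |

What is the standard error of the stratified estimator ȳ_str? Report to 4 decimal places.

15.1833

Var(ȳ_str) = Σₕ Wₕ²(1 − fₕ)sₕ²/nₕ with Wₕ = Nₕ/N, N = 11540.
Urban: Wₕ = 0.72946274; term = 0.72946274²·(1 − 0.10536945)·261000/887 = 140.077.
Rural: Wₕ = 0.27053726; term = 0.27053726²·(1 − 0.12812300)·567000/400 = 90.454977.
Sum = 230.53198.
SE = √(230.53198) = 15.1833.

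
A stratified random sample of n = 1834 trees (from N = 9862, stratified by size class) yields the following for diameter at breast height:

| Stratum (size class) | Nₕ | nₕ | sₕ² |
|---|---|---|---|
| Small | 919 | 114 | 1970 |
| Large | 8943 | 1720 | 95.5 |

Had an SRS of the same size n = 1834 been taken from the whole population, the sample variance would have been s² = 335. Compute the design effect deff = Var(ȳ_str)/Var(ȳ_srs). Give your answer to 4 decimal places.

Var(ȳ_str) = Σ Wₕ²(1−fₕ)sₕ²/nₕ with Wₕ = Nₕ/9862:
  Small: (919/9862)²·(1−114/919)·1970/114 = 0.13144461
  Large: (8943/9862)²·(1−1720/8943)·95.5/1720 = 0.036876167
  → Var(ȳ_str) = 0.16832078.
Var(ȳ_srs) = (1 − 1834/9862)·335/1834 = 0.14869208.
deff = 0.16832078 / 0.14869208 = 1.1320.

1.1320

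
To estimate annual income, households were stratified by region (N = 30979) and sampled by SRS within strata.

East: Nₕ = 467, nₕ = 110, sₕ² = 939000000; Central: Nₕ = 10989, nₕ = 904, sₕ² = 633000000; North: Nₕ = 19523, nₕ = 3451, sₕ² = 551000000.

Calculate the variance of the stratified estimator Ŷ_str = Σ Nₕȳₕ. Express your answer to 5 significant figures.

Var(Ŷ_str) = Σₕ Nₕ²(1 − fₕ)sₕ²/nₕ.
East: 467²·(1 − 110/467)·939000000/110 = 1.423174 × 10^12.
Central: 10989²·(1 − 904/10989)·633000000/904 = 7.7601364 × 10^13.
North: 19523²·(1 − 3451/19523)·551000000/3451 = 5.0098315 × 10^13.
Sum = 1.2912285 × 10^14.

1.2912 × 10^14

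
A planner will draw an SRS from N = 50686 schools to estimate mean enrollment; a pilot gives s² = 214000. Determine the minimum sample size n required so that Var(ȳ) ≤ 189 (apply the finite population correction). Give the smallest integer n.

1108

Without fpc, n₀ = s²/D = 214000/189 = 1132.2751.
With fpc, (1 − n/N)·s²/n ≤ D requires n ≥ n₀/(1 + n₀/N) = 1132.2751/(1 + 1132.2751/50686) = 1107.5339.
Rounding up, n = 1108.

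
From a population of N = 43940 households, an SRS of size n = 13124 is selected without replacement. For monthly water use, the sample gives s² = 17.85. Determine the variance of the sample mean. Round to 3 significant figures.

Under SRS without replacement, Var(ȳ) = (1 − f)·s²/n with f = n/N = 13124/43940 = 0.29868002.
Var(ȳ) = (1 − 0.29868002)·17.85/13124 = 0.70131998·0.0013601036 = 9.5386785 × 10^-4.

9.54 × 10^-4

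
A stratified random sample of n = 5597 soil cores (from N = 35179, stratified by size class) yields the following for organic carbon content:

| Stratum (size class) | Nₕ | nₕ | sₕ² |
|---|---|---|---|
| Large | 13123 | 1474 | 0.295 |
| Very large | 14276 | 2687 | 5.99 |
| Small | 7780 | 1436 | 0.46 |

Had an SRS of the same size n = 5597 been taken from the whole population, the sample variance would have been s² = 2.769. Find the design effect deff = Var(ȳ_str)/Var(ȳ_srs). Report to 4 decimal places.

Var(ȳ_str) = Σ Wₕ²(1−fₕ)sₕ²/nₕ with Wₕ = Nₕ/35179:
  Large: (13123/35179)²·(1−1474/13123)·0.295/1474 = 2.4721757 × 10^-5
  Very large: (14276/35179)²·(1−2687/14276)·5.99/2687 = 2.980195 × 10^-4
  Small: (7780/35179)²·(1−1436/7780)·0.46/1436 = 1.2775538 × 10^-5
  → Var(ȳ_str) = 3.355168 × 10^-4.
Var(ȳ_srs) = (1 − 5597/35179)·2.769/5597 = 4.1601759 × 10^-4.
deff = (3.355168 × 10^-4) / (4.1601759 × 10^-4) = 0.8065.

0.8065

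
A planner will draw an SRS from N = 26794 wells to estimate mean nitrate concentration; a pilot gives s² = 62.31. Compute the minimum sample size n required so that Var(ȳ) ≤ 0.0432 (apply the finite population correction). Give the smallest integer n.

1369

Without fpc, n₀ = s²/D = 62.31/0.0432 = 1442.3611.
With fpc, (1 − n/N)·s²/n ≤ D requires n ≥ n₀/(1 + n₀/N) = 1442.3611/(1 + 1442.3611/26794) = 1368.6829.
Rounding up, n = 1369.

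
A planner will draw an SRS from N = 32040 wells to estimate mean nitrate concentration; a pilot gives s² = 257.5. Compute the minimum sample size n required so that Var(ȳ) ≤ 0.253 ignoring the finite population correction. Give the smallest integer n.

Without fpc, n₀ = s²/D = 257.5/0.253 = 1017.7866.
Rounding up, n = 1018.

1018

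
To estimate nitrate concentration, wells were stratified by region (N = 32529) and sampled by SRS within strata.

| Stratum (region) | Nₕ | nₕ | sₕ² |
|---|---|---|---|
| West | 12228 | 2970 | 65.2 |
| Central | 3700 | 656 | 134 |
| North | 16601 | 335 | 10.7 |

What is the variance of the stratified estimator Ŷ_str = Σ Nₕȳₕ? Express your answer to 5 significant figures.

1.3411 × 10^7

Var(Ŷ_str) = Σₕ Nₕ²(1 − fₕ)sₕ²/nₕ.
West: 12228²·(1 − 2970/12228)·65.2/2970 = 2.4852138 × 10^6.
Central: 3700²·(1 − 656/3700)·134/656 = 2.3006329 × 10^6.
North: 16601²·(1 − 335/16601)·10.7/335 = 8.6248984 × 10^6.
Sum = 1.3410745 × 10^7.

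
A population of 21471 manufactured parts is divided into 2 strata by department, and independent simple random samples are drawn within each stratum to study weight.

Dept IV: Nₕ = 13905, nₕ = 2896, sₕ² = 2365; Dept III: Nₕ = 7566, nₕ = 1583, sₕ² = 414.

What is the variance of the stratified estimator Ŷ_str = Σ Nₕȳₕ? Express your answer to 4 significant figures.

Var(Ŷ_str) = Σₕ Nₕ²(1 − fₕ)sₕ²/nₕ.
Dept IV: 13905²·(1 − 2896/13905)·2365/2896 = 1.2501193 × 10^8.
Dept III: 7566²·(1 − 1583/7566)·414/1583 = 1.183872 × 10^7.
Sum = 1.3685065 × 10^8.

1.369 × 10^8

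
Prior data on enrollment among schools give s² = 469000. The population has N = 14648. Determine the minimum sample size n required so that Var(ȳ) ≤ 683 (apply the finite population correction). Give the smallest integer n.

Without fpc, n₀ = s²/D = 469000/683 = 686.6764.
With fpc, (1 − n/N)·s²/n ≤ D requires n ≥ n₀/(1 + n₀/N) = 686.6764/(1 + 686.6764/14648) = 655.9275.
Rounding up, n = 656.

656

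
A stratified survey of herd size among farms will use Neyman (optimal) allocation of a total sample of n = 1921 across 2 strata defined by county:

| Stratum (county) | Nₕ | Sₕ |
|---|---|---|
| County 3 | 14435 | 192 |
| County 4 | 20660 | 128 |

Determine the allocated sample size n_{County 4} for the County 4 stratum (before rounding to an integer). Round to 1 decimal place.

Neyman allocation: nₕ = n·NₕSₕ / Σⱼ NⱼSⱼ.
Σ NⱼSⱼ = 14435·192 + 20660·128 = 5.416 × 10^6.
n_{County 4} = 1921·20660·128 / (5.416 × 10^6) = 938.0.

938.0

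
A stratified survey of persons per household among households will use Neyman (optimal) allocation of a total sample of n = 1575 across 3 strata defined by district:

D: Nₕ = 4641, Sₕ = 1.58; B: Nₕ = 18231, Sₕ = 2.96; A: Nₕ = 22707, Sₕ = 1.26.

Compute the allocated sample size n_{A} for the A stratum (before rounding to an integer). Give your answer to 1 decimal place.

501.2

Neyman allocation: nₕ = n·NₕSₕ / Σⱼ NⱼSⱼ.
Σ NⱼSⱼ = 4641·1.58 + 18231·2.96 + 22707·1.26 = 89907.36.
n_{A} = 1575·22707·1.26 / 89907.36 = 501.2.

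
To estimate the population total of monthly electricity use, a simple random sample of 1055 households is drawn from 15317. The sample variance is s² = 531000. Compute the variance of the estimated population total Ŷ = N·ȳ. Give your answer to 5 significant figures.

1.0995 × 10^11

Var(Ŷ) = N²·Var(ȳ) = N²·(1 − n/N)·s²/n.
f = 1055/15317 = 0.06887772; Var(ȳ) = 0.93112228·531000/1055 = 468.65017.
Var(Ŷ) = 15317² · 468.65017 = 1.0995025 × 10^11.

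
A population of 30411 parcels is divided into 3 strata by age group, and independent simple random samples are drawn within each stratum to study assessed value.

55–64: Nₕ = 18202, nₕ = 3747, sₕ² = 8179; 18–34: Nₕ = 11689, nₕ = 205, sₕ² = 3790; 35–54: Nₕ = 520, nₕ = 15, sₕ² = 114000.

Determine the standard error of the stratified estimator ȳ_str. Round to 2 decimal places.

2.34

Var(ȳ_str) = Σₕ Wₕ²(1 − fₕ)sₕ²/nₕ with Wₕ = Nₕ/N, N = 30411.
55–64: Wₕ = 0.59853343; term = 0.59853343²·(1 − 0.20585650)·8179/3747 = 0.62100103.
18–34: Wₕ = 0.38436750; term = 0.38436750²·(1 − 0.01753786)·3790/205 = 2.6834561.
35–54: Wₕ = 0.01709908; term = 0.01709908²·(1 − 0.02884615)·114000/15 = 2.1579775.
Sum = 5.4624346.
SE = √(5.4624346) = 2.34.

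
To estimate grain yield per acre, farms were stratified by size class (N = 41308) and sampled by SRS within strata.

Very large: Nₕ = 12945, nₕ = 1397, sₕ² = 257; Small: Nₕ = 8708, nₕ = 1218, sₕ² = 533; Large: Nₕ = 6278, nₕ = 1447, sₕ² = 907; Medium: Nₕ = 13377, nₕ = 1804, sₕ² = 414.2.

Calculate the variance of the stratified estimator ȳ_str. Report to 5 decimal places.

0.06482

Var(ȳ_str) = Σₕ Wₕ²(1 − fₕ)sₕ²/nₕ with Wₕ = Nₕ/N, N = 41308.
Very large: Wₕ = 0.31337755; term = 0.31337755²·(1 − 0.10791812)·257/1397 = 0.01611674.
Small: Wₕ = 0.21080662; term = 0.21080662²·(1 − 0.13987138)·533/1218 = 0.01672676.
Large: Wₕ = 0.15198025; term = 0.15198025²·(1 − 0.23048742)·907/1447 = 0.011141118.
Medium: Wₕ = 0.32383558; term = 0.32383558²·(1 − 0.13485834)·414.2/1804 = 0.02083099.
Sum = 0.064815608.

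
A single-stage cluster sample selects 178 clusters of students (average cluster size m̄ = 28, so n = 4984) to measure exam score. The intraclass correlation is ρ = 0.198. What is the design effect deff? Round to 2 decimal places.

6.35

deff = 1 + (28 − 1)·0.198 = 1 + 5.346 = 6.346.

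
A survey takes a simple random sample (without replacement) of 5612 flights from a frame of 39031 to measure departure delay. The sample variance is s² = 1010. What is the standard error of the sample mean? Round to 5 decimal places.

0.39255

Under SRS without replacement, Var(ȳ) = (1 − f)·s²/n with f = n/N = 5612/39031 = 0.14378315.
Var(ȳ) = (1 − 0.14378315)·1010/5612 = 0.85621685·0.17997149 = 0.15409462.
SE(ȳ) = √(0.15409462) = 0.39255.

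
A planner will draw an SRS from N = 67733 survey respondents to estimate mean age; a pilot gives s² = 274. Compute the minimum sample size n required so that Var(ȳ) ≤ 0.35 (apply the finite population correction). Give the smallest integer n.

774

Without fpc, n₀ = s²/D = 274/0.35 = 782.8571.
With fpc, (1 − n/N)·s²/n ≤ D requires n ≥ n₀/(1 + n₀/N) = 782.8571/(1 + 782.8571/67733) = 773.9122.
Rounding up, n = 774.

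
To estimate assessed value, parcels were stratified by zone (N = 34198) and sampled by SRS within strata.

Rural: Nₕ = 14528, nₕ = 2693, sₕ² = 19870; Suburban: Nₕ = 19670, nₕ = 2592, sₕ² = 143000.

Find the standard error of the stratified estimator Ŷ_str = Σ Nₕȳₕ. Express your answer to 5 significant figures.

Var(Ŷ_str) = Σₕ Nₕ²(1 − fₕ)sₕ²/nₕ.
Rural: 14528²·(1 − 2693/14528)·19870/2693 = 1.2686318 × 10^9.
Suburban: 19670²·(1 − 2592/19670)·143000/2592 = 1.8532858 × 10^10.
Sum = 1.980149 × 10^10.
SE = √(1.980149 × 10^10) = 140720.

140720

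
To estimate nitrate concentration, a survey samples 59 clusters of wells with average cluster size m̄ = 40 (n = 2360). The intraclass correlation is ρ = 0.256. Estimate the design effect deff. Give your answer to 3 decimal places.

10.984

deff = 1 + (40 − 1)·0.256 = 1 + 9.984 = 10.984.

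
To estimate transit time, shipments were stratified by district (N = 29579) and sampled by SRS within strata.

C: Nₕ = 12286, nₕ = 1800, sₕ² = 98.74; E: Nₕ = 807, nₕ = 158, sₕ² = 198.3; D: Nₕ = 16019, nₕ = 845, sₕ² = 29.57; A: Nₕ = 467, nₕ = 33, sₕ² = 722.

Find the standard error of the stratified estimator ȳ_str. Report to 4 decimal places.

Var(ȳ_str) = Σₕ Wₕ²(1 − fₕ)sₕ²/nₕ with Wₕ = Nₕ/N, N = 29579.
C: Wₕ = 0.41536225; term = 0.41536225²·(1 − 0.14650822)·98.74/1800 = 0.008077445.
E: Wₕ = 0.02728287; term = 0.02728287²·(1 − 0.19578686)·198.3/158 = 7.5130605 × 10^-4.
D: Wₕ = 0.54156665; term = 0.54156665²·(1 − 0.05274986)·29.57/845 = 0.009722168.
A: Wₕ = 0.01578823; term = 0.01578823²·(1 − 0.07066381)·722/33 = 0.0050683068.
Sum = 0.023619226.
SE = √(0.023619226) = 0.1537.

0.1537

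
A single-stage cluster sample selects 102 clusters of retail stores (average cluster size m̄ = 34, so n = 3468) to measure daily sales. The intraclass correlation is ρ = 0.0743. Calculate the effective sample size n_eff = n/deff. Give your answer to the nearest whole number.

deff = 1 + (34 − 1)·0.0743 = 1 + 2.4519 = 3.4519.
n_eff = 3468 / 3.4519 = 1005.

1005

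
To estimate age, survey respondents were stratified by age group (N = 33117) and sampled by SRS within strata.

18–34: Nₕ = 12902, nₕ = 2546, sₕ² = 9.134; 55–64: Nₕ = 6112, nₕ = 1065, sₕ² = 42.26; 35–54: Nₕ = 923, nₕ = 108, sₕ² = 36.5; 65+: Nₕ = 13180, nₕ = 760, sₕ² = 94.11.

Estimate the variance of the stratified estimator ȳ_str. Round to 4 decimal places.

0.0203

Var(ȳ_str) = Σₕ Wₕ²(1 − fₕ)sₕ²/nₕ with Wₕ = Nₕ/N, N = 33117.
18–34: Wₕ = 0.38958843; term = 0.38958843²·(1 − 0.19733375)·9.134/2546 = 4.370687 × 10^-4.
55–64: Wₕ = 0.18455778; term = 0.18455778²·(1 − 0.17424738)·42.26/1065 = 0.001116078.
35–54: Wₕ = 0.02787088; term = 0.02787088²·(1 − 0.11700975)·36.5/108 = 2.3180694 × 10^-4.
65+: Wₕ = 0.39798291; term = 0.39798291²·(1 − 0.05766313)·94.11/760 = 0.018482351.
Sum = 0.020267305.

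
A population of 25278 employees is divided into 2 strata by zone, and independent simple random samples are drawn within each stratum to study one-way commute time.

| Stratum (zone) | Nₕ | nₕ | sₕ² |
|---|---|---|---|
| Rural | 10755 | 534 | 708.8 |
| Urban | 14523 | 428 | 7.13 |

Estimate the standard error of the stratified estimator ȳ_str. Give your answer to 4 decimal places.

Var(ȳ_str) = Σₕ Wₕ²(1 − fₕ)sₕ²/nₕ with Wₕ = Nₕ/N, N = 25278.
Rural: Wₕ = 0.42546879; term = 0.42546879²·(1 − 0.04965132)·708.8/534 = 0.22834991.
Urban: Wₕ = 0.57453121; term = 0.57453121²·(1 − 0.02947050)·7.13/428 = 0.0053368102.
Sum = 0.23368672.
SE = √(0.23368672) = 0.4834.

0.4834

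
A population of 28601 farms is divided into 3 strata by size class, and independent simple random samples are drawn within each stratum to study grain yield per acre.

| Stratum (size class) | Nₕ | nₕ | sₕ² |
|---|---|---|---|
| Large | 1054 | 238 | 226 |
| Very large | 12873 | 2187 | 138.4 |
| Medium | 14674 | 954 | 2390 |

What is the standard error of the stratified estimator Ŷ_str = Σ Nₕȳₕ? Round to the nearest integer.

22669

Var(Ŷ_str) = Σₕ Nₕ²(1 − fₕ)sₕ²/nₕ.
Large: 1054²·(1 − 238/1054)·226/238 = 816699.43.
Very large: 12873²·(1 − 2187/12873)·138.4/2187 = 8.70527 × 10^6.
Medium: 14674²·(1 − 954/14674)·2390/954 = 5.0437337 × 10^8.
Sum = 5.1389534 × 10^8.
SE = √(5.1389534 × 10^8) = 22669.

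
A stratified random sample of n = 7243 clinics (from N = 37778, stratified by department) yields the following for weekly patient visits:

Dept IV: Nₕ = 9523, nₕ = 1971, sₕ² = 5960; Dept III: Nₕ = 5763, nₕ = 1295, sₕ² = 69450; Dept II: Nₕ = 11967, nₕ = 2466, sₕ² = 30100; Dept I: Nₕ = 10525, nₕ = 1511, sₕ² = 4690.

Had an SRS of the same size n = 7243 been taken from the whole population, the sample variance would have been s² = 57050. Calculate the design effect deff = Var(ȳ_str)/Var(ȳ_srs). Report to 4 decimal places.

Var(ȳ_str) = Σ Wₕ²(1−fₕ)sₕ²/nₕ with Wₕ = Nₕ/37778:
  Dept IV: (9523/37778)²·(1−1971/9523)·5960/1971 = 0.15237632
  Dept III: (5763/37778)²·(1−1295/5763)·69450/1295 = 0.96757879
  Dept II: (11967/37778)²·(1−2466/11967)·30100/2466 = 0.97241155
  Dept I: (10525/37778)²·(1−1511/10525)·4690/1511 = 0.20633367
  → Var(ȳ_str) = 2.2987003.
Var(ȳ_srs) = (1 − 7243/37778)·57050/7243 = 6.3664323.
deff = 2.2987003 / 6.3664323 = 0.3611.

0.3611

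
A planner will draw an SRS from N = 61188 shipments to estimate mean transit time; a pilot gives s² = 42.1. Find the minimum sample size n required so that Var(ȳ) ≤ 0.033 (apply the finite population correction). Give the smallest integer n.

Without fpc, n₀ = s²/D = 42.1/0.033 = 1275.7576.
With fpc, (1 − n/N)·s²/n ≤ D requires n ≥ n₀/(1 + n₀/N) = 1275.7576/(1 + 1275.7576/61188) = 1249.7016.
Rounding up, n = 1250.

1250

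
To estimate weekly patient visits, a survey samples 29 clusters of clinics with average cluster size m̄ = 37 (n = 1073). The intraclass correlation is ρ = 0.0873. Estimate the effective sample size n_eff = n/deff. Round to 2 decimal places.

deff = 1 + (37 − 1)·0.0873 = 1 + 3.1428 = 4.1428.
n_eff = 1073 / 4.1428 = 259.00.

259.00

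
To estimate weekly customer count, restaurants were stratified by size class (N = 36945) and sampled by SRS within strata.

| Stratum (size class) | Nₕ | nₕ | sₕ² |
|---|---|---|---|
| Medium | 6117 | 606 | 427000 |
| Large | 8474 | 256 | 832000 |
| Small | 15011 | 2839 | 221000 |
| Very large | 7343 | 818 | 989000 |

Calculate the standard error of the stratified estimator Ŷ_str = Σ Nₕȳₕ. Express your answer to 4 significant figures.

567700

Var(Ŷ_str) = Σₕ Nₕ²(1 − fₕ)sₕ²/nₕ.
Medium: 6117²·(1 − 606/6117)·427000/606 = 2.375331 × 10^10.
Large: 8474²·(1 − 256/8474)·832000/256 = 2.2632783 × 10^11.
Small: 15011²·(1 − 2839/15011)·221000/2839 = 1.4223237 × 10^10.
Very large: 7343²·(1 − 818/7343)·989000/818 = 5.7929133 × 10^10.
Sum = 3.2223351 × 10^11.
SE = √(3.2223351 × 10^11) = 567700.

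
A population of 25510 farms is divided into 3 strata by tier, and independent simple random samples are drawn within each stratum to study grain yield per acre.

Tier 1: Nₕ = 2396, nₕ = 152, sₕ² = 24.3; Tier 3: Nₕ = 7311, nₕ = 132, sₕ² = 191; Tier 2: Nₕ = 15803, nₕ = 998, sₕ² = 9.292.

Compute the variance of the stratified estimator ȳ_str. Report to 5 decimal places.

0.12137

Var(ȳ_str) = Σₕ Wₕ²(1 − fₕ)sₕ²/nₕ with Wₕ = Nₕ/N, N = 25510.
Tier 1: Wₕ = 0.09392395; term = 0.09392395²·(1 − 0.06343907)·24.3/152 = 0.0013208437.
Tier 3: Wₕ = 0.28659349; term = 0.28659349²·(1 − 0.01805499)·191/132 = 0.11670226.
Tier 2: Wₕ = 0.61948256; term = 0.61948256²·(1 − 0.06315257)·9.292/998 = 0.0033473852.
Sum = 0.12137049.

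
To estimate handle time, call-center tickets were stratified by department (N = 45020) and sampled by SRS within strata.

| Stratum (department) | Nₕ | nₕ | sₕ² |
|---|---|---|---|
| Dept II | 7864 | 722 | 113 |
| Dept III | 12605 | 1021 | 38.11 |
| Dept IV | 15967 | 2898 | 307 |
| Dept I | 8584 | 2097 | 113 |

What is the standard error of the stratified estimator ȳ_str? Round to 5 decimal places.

Var(ȳ_str) = Σₕ Wₕ²(1 − fₕ)sₕ²/nₕ with Wₕ = Nₕ/N, N = 45020.
Dept II: Wₕ = 0.17467792; term = 0.17467792²·(1 − 0.09181078)·113/722 = 0.0043370419.
Dept III: Wₕ = 0.27998667; term = 0.27998667²·(1 − 0.08099960)·38.11/1021 = 0.0026890794.
Dept IV: Wₕ = 0.35466459; term = 0.35466459²·(1 − 0.18149934)·307/2898 = 0.010906733.
Dept I: Wₕ = 0.19067081; term = 0.19067081²·(1 − 0.24429171)·113/2097 = 0.0014804803.
Sum = 0.019413335.
SE = √(0.019413335) = 0.13933.

0.13933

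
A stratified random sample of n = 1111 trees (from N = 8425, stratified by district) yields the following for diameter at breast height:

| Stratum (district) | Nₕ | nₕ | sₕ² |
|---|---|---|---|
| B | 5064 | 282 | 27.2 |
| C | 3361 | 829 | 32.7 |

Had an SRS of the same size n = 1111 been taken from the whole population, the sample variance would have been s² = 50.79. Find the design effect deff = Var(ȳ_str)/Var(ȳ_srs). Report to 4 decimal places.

Var(ȳ_str) = Σ Wₕ²(1−fₕ)sₕ²/nₕ with Wₕ = Nₕ/8425:
  B: (5064/8425)²·(1−282/5064)·27.2/282 = 0.032906618
  C: (3361/8425)²·(1−829/3361)·32.7/829 = 0.0047291775
  → Var(ȳ_str) = 0.037635796.
Var(ȳ_srs) = (1 − 1111/8425)·50.79/1111 = 0.039687085.
deff = 0.037635796 / 0.039687085 = 0.9483.

0.9483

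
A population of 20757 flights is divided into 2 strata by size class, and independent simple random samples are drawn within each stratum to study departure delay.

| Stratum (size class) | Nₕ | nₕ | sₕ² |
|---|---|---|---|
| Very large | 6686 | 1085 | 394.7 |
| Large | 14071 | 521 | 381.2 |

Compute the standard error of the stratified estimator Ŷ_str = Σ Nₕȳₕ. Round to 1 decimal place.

12374.4

Var(Ŷ_str) = Σₕ Nₕ²(1 − fₕ)sₕ²/nₕ.
Very large: 6686²·(1 − 1085/6686)·394.7/1085 = 1.3622893 × 10^7.
Large: 14071²·(1 − 521/14071)·381.2/521 = 1.3950168 × 10^8.
Sum = 1.5312457 × 10^8.
SE = √(1.5312457 × 10^8) = 12374.4.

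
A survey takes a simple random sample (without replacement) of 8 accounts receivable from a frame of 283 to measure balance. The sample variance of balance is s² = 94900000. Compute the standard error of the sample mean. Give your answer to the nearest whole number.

Under SRS without replacement, Var(ȳ) = (1 − f)·s²/n with f = n/N = 8/283 = 0.02826855.
Var(ȳ) = (1 − 0.02826855)·94900000/8 = 0.97173145·1.18625 × 10^7 = 1.1527164 × 10^7.
SE(ȳ) = √(1.1527164 × 10^7) = 3395.

3395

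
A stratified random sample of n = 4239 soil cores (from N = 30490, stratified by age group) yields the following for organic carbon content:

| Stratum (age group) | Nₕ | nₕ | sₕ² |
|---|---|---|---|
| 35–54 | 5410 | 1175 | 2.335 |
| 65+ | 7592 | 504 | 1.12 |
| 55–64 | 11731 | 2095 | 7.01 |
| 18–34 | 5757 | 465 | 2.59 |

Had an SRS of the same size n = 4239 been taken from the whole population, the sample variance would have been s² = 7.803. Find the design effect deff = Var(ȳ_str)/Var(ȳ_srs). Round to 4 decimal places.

0.4840

Var(ȳ_str) = Σ Wₕ²(1−fₕ)sₕ²/nₕ with Wₕ = Nₕ/30490:
  35–54: (5410/30490)²·(1−1175/5410)·2.335/1175 = 4.8976173 × 10^-5
  65+: (7592/30490)²·(1−504/7592)·1.12/504 = 1.2863304 × 10^-4
  55–64: (11731/30490)²·(1−2095/11731)·7.01/2095 = 4.068656 × 10^-4
  18–34: (5757/30490)²·(1−465/5757)·2.59/465 = 1.8253579 × 10^-4
  → Var(ȳ_str) = 7.670106 × 10^-4.
Var(ȳ_srs) = (1 − 4239/30490)·7.803/4239 = 0.0015848444.
deff = (7.670106 × 10^-4) / 0.0015848444 = 0.4840.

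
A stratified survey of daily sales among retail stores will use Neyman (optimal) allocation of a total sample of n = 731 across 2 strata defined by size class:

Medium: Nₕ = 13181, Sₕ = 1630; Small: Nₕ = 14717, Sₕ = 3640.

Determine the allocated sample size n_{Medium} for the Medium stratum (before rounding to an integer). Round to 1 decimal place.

Neyman allocation: nₕ = n·NₕSₕ / Σⱼ NⱼSⱼ.
Σ NⱼSⱼ = 13181·1630 + 14717·3640 = 7.505491 × 10^7.
n_{Medium} = 731·13181·1630 / (7.505491 × 10^7) = 209.3.

209.3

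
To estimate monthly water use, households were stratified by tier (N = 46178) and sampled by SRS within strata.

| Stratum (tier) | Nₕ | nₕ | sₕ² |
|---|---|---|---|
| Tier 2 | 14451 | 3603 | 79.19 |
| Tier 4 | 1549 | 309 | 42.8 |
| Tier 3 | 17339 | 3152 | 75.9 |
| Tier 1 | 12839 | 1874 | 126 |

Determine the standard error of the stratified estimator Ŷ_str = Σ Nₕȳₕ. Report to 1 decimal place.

4370.4

Var(Ŷ_str) = Σₕ Nₕ²(1 − fₕ)sₕ²/nₕ.
Tier 2: 14451²·(1 − 3603/14451)·79.19/3603 = 3.4455111 × 10^6.
Tier 4: 1549²·(1 − 309/1549)·42.8/309 = 266047.02.
Tier 3: 17339²·(1 − 3152/17339)·75.9/3152 = 5.923388 × 10^6.
Tier 1: 12839²·(1 − 1874/12839)·126/1874 = 9.4654397 × 10^6.
Sum = 1.9100386 × 10^7.
SE = √(1.9100386 × 10^7) = 4370.4.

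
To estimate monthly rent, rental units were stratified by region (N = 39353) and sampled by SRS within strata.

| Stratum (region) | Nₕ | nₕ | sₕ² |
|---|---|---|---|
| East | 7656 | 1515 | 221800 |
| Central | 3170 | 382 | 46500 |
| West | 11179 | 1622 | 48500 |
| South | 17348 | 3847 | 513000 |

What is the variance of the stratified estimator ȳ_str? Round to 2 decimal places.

Var(ȳ_str) = Σₕ Wₕ²(1 − fₕ)sₕ²/nₕ with Wₕ = Nₕ/N, N = 39353.
East: Wₕ = 0.19454679; term = 0.19454679²·(1 − 0.19788401)·221800/1515 = 4.4446159.
Central: Wₕ = 0.08055294; term = 0.08055294²·(1 − 0.12050473)·46500/382 = 0.69468182.
West: Wₕ = 0.28406983; term = 0.28406983²·(1 − 0.14509348)·48500/1622 = 2.0628124.
South: Wₕ = 0.44083043; term = 0.44083043²·(1 − 0.22175467)·513000/3847 = 20.167629.
Sum = 27.369739.

27.37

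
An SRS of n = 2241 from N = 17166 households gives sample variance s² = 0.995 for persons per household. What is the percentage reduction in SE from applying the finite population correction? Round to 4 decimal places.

6.7556

f = n/N = 2241/17166 = 0.13054876.
SE_no-fpc = √(s²/n) = 0.021071265; SE_fpc = √((1−f)s²/n) = 0.019647768.
Ratio = √(1−f) = 0.93244369. Reduction = 100·(1 − 0.93244369) = 6.7556%.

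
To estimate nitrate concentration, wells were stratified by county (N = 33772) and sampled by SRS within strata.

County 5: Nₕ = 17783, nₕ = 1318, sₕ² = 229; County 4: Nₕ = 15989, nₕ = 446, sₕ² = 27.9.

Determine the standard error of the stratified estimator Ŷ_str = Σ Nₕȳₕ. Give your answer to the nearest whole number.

Var(Ŷ_str) = Σₕ Nₕ²(1 − fₕ)sₕ²/nₕ.
County 5: 17783²·(1 − 1318/17783)·229/1318 = 5.087294 × 10^7.
County 4: 15989²·(1 − 446/15989)·27.9/446 = 1.5546245 × 10^7.
Sum = 6.6419185 × 10^7.
SE = √(6.6419185 × 10^7) = 8150.

8150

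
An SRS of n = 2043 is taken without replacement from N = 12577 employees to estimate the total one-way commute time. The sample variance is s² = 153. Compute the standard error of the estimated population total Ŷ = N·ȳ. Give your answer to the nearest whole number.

Var(Ŷ) = N²·Var(ȳ) = N²·(1 − n/N)·s²/n.
f = 2043/12577 = 0.16243937; Var(ȳ) = 0.83756063·153/2043 = 0.062724805.
Var(Ŷ) = 12577² · 0.062724805 = 9.9218679 × 10^6.
SE(Ŷ) = √(9.9218679 × 10^6) = 3150.

3150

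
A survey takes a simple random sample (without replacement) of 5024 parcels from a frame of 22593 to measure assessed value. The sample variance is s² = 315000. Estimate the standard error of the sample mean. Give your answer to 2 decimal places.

Under SRS without replacement, Var(ȳ) = (1 − f)·s²/n with f = n/N = 5024/22593 = 0.22236976.
Var(ȳ) = (1 − 0.22236976)·315000/5024 = 0.77763024·62.699045 = 48.756673.
SE(ȳ) = √(48.756673) = 6.98.

6.98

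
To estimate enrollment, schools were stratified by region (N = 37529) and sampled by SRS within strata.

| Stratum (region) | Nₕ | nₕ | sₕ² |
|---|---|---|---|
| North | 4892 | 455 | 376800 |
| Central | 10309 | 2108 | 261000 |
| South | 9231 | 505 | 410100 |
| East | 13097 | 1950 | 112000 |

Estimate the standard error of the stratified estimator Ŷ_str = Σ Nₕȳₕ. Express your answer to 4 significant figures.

Var(Ŷ_str) = Σₕ Nₕ²(1 − fₕ)sₕ²/nₕ.
North: 4892²·(1 − 455/4892)·376800/455 = 1.7975268 × 10^10.
Central: 10309²·(1 − 2108/10309)·261000/2108 = 1.0467748 × 10^10.
South: 9231²·(1 − 505/9231)·410100/505 = 6.5412741 × 10^10.
East: 13097²·(1 − 1950/13097)·112000/1950 = 8.3851964 × 10^9.
Sum = 1.0224095 × 10^11.
SE = √(1.0224095 × 10^11) = 319800.

319800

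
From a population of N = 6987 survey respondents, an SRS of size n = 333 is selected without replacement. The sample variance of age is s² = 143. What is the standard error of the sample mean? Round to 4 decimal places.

Under SRS without replacement, Var(ȳ) = (1 − f)·s²/n with f = n/N = 333/6987 = 0.04765994.
Var(ȳ) = (1 − 0.04765994)·143/333 = 0.95234006·0.42942943 = 0.40896285.
SE(ȳ) = √(0.40896285) = 0.6395.

0.6395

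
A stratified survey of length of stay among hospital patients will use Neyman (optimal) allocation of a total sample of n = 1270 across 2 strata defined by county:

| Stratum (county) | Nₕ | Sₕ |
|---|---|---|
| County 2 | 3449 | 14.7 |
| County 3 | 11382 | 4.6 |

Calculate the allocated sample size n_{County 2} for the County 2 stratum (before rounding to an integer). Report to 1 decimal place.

Neyman allocation: nₕ = n·NₕSₕ / Σⱼ NⱼSⱼ.
Σ NⱼSⱼ = 3449·14.7 + 11382·4.6 = 103057.5.
n_{County 2} = 1270·3449·14.7 / 103057.5 = 624.8.

624.8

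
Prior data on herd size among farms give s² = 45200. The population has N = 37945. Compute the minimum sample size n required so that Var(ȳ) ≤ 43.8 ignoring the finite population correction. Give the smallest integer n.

Without fpc, n₀ = s²/D = 45200/43.8 = 1031.9635.
Rounding up, n = 1032.

1032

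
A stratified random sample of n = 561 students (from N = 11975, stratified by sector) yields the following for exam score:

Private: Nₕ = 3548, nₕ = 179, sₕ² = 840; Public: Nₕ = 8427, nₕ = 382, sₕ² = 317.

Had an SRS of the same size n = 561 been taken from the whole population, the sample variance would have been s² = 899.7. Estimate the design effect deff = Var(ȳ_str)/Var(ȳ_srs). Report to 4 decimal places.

Var(ȳ_str) = Σ Wₕ²(1−fₕ)sₕ²/nₕ with Wₕ = Nₕ/11975:
  Private: (3548/11975)²·(1−179/3548)·840/179 = 0.39116486
  Public: (8427/11975)²·(1−382/8427)·317/382 = 0.39232312
  → Var(ȳ_str) = 0.78348798.
Var(ȳ_srs) = (1 − 561/11975)·899.7/561 = 1.5286118.
deff = 0.78348798 / 1.5286118 = 0.5125.

0.5125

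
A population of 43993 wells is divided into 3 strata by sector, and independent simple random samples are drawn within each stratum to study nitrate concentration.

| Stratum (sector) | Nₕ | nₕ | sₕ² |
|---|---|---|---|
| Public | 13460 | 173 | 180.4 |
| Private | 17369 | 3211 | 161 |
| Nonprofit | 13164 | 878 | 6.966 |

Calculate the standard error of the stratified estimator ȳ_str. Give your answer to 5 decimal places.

Var(ȳ_str) = Σₕ Wₕ²(1 − fₕ)sₕ²/nₕ with Wₕ = Nₕ/N, N = 43993.
Public: Wₕ = 0.30595777; term = 0.30595777²·(1 − 0.01285290)·180.4/173 = 0.096359662.
Private: Wₕ = 0.39481281; term = 0.39481281²·(1 − 0.18486960)·161/3211 = 0.0063708171.
Nonprofit: Wₕ = 0.29922942; term = 0.29922942²·(1 − 0.06669705)·6.966/878 = 6.6301016 × 10^-4.
Sum = 0.10339349.
SE = √(0.10339349) = 0.32155.

0.32155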